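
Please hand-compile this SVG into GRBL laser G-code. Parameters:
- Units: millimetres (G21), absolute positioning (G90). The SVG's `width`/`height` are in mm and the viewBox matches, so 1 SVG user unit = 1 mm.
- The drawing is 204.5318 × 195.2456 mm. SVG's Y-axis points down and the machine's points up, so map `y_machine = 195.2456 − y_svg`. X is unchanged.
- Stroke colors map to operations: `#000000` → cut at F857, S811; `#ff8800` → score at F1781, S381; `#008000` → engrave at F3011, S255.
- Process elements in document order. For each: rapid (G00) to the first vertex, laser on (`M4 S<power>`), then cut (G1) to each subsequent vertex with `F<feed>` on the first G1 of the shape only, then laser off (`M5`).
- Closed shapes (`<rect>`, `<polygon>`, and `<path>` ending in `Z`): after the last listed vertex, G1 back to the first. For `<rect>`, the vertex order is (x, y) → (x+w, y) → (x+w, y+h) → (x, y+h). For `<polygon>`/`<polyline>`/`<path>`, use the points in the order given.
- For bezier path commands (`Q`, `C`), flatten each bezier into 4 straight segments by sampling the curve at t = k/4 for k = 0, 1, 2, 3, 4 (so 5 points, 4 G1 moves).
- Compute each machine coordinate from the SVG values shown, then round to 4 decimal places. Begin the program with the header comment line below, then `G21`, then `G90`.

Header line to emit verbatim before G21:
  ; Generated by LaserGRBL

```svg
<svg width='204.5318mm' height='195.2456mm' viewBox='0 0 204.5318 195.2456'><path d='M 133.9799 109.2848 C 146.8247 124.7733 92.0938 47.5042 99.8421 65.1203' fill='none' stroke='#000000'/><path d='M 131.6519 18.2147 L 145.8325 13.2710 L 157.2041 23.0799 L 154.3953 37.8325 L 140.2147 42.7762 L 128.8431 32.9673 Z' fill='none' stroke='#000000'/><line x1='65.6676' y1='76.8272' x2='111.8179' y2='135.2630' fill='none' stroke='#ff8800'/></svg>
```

; Generated by LaserGRBL
G21
G90
G00 X133.9799 Y85.9608
M4 S811
G1 X132.9752 Y88.8046 F857
G1 X118.8222 Y108.8409
G1 X103.7136 Y128.4783
G1 X99.8421 Y130.1253
M5
G00 X131.6519 Y177.0309
M4 S811
G1 X145.8325 Y181.9746 F857
G1 X157.2041 Y172.1657
G1 X154.3953 Y157.4131
G1 X140.2147 Y152.4694
G1 X128.8431 Y162.2783
G1 X131.6519 Y177.0309
M5
G00 X65.6676 Y118.4184
M4 S381
G1 X111.8179 Y59.9826 F1781
M5

1 u = 1 mm; y_m = 195.2456 − y.

[1] `<path>` cubic bezier, #000000→cut S811 F857: (133.9799,85.9608) → (132.9752,88.8046) → (118.8222,108.8409) → (103.7136,128.4783) → (99.8421,130.1253)

[2] `<path>` regular polygon, #000000→cut S811 F857: (131.6519,177.0309) → (145.8325,181.9746) → (157.2041,172.1657) → (154.3953,157.4131) → (140.2147,152.4694) → (128.8431,162.2783) → (131.6519,177.0309) (closed)

[3] `<line>` line segment, #ff8800→score S381 F1781: (65.6676,118.4184) → (111.8179,59.9826)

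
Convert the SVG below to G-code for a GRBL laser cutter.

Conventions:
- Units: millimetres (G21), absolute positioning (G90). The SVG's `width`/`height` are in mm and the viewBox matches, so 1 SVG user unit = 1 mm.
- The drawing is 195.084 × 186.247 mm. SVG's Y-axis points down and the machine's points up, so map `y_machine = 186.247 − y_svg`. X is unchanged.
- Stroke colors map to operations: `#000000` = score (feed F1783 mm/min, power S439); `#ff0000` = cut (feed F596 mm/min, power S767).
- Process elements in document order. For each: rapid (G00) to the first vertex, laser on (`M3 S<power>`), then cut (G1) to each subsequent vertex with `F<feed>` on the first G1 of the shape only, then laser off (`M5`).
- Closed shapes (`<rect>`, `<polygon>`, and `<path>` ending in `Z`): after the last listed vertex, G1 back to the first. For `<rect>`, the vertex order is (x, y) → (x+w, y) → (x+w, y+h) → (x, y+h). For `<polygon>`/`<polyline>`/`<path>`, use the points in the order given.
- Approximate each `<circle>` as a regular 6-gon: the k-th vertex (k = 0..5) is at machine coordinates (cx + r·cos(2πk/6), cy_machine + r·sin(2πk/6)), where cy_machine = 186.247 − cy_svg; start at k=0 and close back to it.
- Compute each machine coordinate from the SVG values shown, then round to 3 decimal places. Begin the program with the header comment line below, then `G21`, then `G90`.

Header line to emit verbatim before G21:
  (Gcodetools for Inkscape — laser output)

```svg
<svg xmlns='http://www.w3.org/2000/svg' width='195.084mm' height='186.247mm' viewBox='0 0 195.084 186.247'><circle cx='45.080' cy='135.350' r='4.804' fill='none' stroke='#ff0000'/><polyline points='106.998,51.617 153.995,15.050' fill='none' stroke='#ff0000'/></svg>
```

viewBox `0 0 195.084 186.247` with mm width/height → 1 unit = 1 mm. Flip: y_m = 186.247 − y_svg.

**Shape 1** — `<circle>` circle, stroke `#ff0000` → cut (S767, F596). Machine vertices: (49.884,50.897) → (47.482,55.057) → (42.678,55.057) → (40.276,50.897) → (42.678,46.737) → (47.482,46.737) → (49.884,50.897). Closed: final G1 returns to the first vertex.

**Shape 2** — `<polyline>` line segment, stroke `#ff0000` → cut (S767, F596). Machine vertices: (106.998,134.630) → (153.995,171.197). Open path.

(Gcodetools for Inkscape — laser output)
G21
G90
G00 X49.884 Y50.897
M3 S767
G1 X47.482 Y55.057 F596
G1 X42.678 Y55.057
G1 X40.276 Y50.897
G1 X42.678 Y46.737
G1 X47.482 Y46.737
G1 X49.884 Y50.897
M5
G00 X106.998 Y134.630
M3 S767
G1 X153.995 Y171.197 F596
M5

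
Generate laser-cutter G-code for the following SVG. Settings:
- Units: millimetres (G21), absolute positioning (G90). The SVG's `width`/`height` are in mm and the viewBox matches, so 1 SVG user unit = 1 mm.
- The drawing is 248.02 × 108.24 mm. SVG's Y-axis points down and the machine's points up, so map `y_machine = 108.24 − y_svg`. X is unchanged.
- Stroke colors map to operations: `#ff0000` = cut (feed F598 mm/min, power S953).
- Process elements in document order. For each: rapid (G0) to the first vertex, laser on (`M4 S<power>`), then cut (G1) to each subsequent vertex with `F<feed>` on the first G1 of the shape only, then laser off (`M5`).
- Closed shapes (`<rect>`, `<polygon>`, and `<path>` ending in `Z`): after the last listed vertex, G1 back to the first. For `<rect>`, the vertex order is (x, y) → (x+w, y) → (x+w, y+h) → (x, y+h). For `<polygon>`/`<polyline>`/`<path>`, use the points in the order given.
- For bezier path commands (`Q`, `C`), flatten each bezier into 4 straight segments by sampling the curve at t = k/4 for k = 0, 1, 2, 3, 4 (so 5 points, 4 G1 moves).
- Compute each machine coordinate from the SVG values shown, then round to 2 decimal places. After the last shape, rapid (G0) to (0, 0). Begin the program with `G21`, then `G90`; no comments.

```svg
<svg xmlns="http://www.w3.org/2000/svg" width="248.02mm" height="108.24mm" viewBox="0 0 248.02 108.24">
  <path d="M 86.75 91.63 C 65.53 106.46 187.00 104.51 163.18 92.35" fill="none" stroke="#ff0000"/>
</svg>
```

1 u = 1 mm; y_m = 108.24 − y.

[1] `<path>` cubic bezier, #ff0000→cut S953 F598: (86.75,16.61) → (93.09,8.53) → (125.94,6.13) → (158.30,8.79) → (163.18,15.89)

G21
G90
G0 X86.75 Y16.61
M4 S953
G1 X93.09 Y8.53 F598
G1 X125.94 Y6.13
G1 X158.30 Y8.79
G1 X163.18 Y15.89
M5
G0 X0.00 Y0.00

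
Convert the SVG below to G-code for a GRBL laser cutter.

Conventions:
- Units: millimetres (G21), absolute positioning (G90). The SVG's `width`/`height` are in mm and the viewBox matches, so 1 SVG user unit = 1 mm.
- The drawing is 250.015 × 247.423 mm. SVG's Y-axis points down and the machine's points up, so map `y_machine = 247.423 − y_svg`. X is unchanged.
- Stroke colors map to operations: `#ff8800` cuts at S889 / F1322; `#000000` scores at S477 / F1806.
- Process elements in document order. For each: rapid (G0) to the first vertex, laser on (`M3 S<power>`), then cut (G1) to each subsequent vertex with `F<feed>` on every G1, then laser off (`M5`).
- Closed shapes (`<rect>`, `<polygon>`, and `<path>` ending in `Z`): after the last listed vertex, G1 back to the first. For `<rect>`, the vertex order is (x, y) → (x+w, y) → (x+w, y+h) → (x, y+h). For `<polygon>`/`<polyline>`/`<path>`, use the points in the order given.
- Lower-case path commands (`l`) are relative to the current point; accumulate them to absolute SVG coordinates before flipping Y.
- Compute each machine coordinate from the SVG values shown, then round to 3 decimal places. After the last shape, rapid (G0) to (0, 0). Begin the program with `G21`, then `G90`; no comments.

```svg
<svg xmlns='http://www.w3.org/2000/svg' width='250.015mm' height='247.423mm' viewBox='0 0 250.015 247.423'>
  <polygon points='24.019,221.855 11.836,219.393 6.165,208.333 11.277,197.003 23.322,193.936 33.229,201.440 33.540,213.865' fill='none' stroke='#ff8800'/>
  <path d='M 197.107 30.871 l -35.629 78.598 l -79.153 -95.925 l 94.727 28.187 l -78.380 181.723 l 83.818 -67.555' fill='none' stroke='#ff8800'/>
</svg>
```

G21
G90
G0 X24.019 Y25.568
M3 S889
G1 X11.836 Y28.030 F1322
G1 X6.165 Y39.090 F1322
G1 X11.277 Y50.420 F1322
G1 X23.322 Y53.487 F1322
G1 X33.229 Y45.983 F1322
G1 X33.540 Y33.558 F1322
G1 X24.019 Y25.568 F1322
M5
G0 X197.107 Y216.552
M3 S889
G1 X161.478 Y137.954 F1322
G1 X82.325 Y233.879 F1322
G1 X177.052 Y205.692 F1322
G1 X98.672 Y23.969 F1322
G1 X182.490 Y91.524 F1322
M5
G0 X0.000 Y0.000

viewBox `0 0 250.015 247.423` with mm width/height → 1 unit = 1 mm. Flip: y_m = 247.423 − y_svg.

**Shape 1** — `<polygon>` regular polygon, stroke `#ff8800` → cut (S889, F1322). Machine vertices: (24.019,25.568) → (11.836,28.030) → (6.165,39.090) → (11.277,50.420) → (23.322,53.487) → (33.229,45.983) → (33.540,33.558) → (24.019,25.568). Closed: final G1 returns to the first vertex.

**Shape 2** — `<path>` open polyline, stroke `#ff8800` → cut (S889, F1322). Machine vertices: (197.107,216.552) → (161.478,137.954) → (82.325,233.879) → (177.052,205.692) → (98.672,23.969) → (182.490,91.524). Open path.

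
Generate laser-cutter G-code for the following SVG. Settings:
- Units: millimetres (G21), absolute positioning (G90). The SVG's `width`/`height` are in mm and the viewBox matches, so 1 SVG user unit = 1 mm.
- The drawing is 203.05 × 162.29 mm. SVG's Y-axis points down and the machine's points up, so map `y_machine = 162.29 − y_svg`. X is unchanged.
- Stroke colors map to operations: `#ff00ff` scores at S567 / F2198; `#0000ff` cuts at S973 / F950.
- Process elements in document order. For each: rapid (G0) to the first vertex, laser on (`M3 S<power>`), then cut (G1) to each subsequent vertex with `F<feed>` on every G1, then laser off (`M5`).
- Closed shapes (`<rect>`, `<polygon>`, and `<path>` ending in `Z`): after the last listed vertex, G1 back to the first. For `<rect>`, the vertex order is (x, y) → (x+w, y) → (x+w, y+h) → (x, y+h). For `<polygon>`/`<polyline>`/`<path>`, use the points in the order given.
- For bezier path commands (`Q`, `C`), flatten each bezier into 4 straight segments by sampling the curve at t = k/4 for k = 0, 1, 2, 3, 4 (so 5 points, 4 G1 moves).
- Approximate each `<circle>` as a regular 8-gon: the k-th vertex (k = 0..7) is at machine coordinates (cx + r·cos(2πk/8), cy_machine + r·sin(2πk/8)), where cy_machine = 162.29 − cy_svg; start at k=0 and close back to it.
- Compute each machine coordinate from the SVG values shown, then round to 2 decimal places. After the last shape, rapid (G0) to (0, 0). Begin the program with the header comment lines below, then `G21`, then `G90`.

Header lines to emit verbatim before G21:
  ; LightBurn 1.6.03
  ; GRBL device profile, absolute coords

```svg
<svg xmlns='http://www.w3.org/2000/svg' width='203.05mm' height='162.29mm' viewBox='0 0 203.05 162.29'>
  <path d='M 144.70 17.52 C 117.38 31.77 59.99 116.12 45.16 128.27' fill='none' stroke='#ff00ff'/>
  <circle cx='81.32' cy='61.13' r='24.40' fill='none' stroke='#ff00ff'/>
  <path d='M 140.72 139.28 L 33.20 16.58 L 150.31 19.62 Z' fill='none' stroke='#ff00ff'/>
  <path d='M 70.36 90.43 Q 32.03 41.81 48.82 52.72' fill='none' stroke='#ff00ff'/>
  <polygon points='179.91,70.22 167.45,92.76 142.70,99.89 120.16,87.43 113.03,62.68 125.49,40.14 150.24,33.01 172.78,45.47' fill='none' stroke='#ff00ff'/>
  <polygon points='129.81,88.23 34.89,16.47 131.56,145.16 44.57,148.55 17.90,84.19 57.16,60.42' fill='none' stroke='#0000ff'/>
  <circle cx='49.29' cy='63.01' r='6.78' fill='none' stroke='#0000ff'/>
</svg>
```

; LightBurn 1.6.03
; GRBL device profile, absolute coords
G21
G90
G0 X144.70 Y144.77
M3 S567
G1 X119.71 Y123.16 F2198
G1 X90.25 Y88.61 F2198
G1 X63.13 Y54.45 F2198
G1 X45.16 Y34.02 F2198
M5
G0 X105.72 Y101.16
M3 S567
G1 X98.57 Y118.41 F2198
G1 X81.32 Y125.56 F2198
G1 X64.07 Y118.41 F2198
G1 X56.92 Y101.16 F2198
G1 X64.07 Y83.91 F2198
G1 X81.32 Y76.76 F2198
G1 X98.57 Y83.91 F2198
G1 X105.72 Y101.16 F2198
M5
G0 X140.72 Y23.01
M3 S567
G1 X33.20 Y145.71 F2198
G1 X150.31 Y142.67 F2198
G1 X140.72 Y23.01 F2198
M5
G0 X70.36 Y71.86
M3 S567
G1 X54.64 Y92.45 F2198
G1 X45.81 Y105.60 F2198
G1 X43.87 Y111.30 F2198
G1 X48.82 Y109.57 F2198
M5
G0 X179.91 Y92.07
M3 S567
G1 X167.45 Y69.53 F2198
G1 X142.70 Y62.40 F2198
G1 X120.16 Y74.86 F2198
G1 X113.03 Y99.61 F2198
G1 X125.49 Y122.15 F2198
G1 X150.24 Y129.28 F2198
G1 X172.78 Y116.82 F2198
G1 X179.91 Y92.07 F2198
M5
G0 X129.81 Y74.06
M3 S973
G1 X34.89 Y145.82 F950
G1 X131.56 Y17.13 F950
G1 X44.57 Y13.74 F950
G1 X17.90 Y78.10 F950
G1 X57.16 Y101.87 F950
G1 X129.81 Y74.06 F950
M5
G0 X56.07 Y99.28
M3 S973
G1 X54.08 Y104.07 F950
G1 X49.29 Y106.06 F950
G1 X44.50 Y104.07 F950
G1 X42.51 Y99.28 F950
G1 X44.50 Y94.49 F950
G1 X49.29 Y92.50 F950
G1 X54.08 Y94.49 F950
G1 X56.07 Y99.28 F950
M5
G0 X0.00 Y0.00

viewBox `0 0 203.05 162.29` with mm width/height → 1 unit = 1 mm. Flip: y_m = 162.29 − y_svg.

**Shape 1** — `<path>` cubic bezier, stroke `#ff00ff` → score (S567, F2198). Control points (SVG): P0=(144.70,17.52), P1=(117.38,31.77), P2=(59.99,116.12), P3=(45.16,128.27); sampled at t=k/4. Machine vertices: (144.70,144.77) → (119.71,123.16) → (90.25,88.61) → (63.13,54.45) → (45.16,34.02). Open path.

**Shape 2** — `<circle>` circle, stroke `#ff00ff` → score (S567, F2198). Machine vertices: (105.72,101.16) → (98.57,118.41) → (81.32,125.56) → (64.07,118.41) → (56.92,101.16) → (64.07,83.91) → (81.32,76.76) → (98.57,83.91) → (105.72,101.16). Closed: final G1 returns to the first vertex.

**Shape 3** — `<path>` closed polygon, stroke `#ff00ff` → score (S567, F2198). Machine vertices: (140.72,23.01) → (33.20,145.71) → (150.31,142.67) → (140.72,23.01). Closed: final G1 returns to the first vertex.

**Shape 4** — `<path>` quadratic bezier, stroke `#ff00ff` → score (S567, F2198). Control points (SVG): P0=(70.36,90.43), P1=(32.03,41.81), P2=(48.82,52.72); sampled at t=k/4. Machine vertices: (70.36,71.86) → (54.64,92.45) → (45.81,105.60) → (43.87,111.30) → (48.82,109.57). Open path.

**Shape 5** — `<polygon>` regular polygon, stroke `#ff00ff` → score (S567, F2198). Machine vertices: (179.91,92.07) → (167.45,69.53) → (142.70,62.40) → (120.16,74.86) → (113.03,99.61) → (125.49,122.15) → (150.24,129.28) → (172.78,116.82) → (179.91,92.07). Closed: final G1 returns to the first vertex.

**Shape 6** — `<polygon>` closed polygon, stroke `#0000ff` → cut (S973, F950). Machine vertices: (129.81,74.06) → (34.89,145.82) → (131.56,17.13) → (44.57,13.74) → (17.90,78.10) → (57.16,101.87) → (129.81,74.06). Closed: final G1 returns to the first vertex.

**Shape 7** — `<circle>` circle, stroke `#0000ff` → cut (S973, F950). Machine vertices: (56.07,99.28) → (54.08,104.07) → (49.29,106.06) → (44.50,104.07) → (42.51,99.28) → (44.50,94.49) → (49.29,92.50) → (54.08,94.49) → (56.07,99.28). Closed: final G1 returns to the first vertex.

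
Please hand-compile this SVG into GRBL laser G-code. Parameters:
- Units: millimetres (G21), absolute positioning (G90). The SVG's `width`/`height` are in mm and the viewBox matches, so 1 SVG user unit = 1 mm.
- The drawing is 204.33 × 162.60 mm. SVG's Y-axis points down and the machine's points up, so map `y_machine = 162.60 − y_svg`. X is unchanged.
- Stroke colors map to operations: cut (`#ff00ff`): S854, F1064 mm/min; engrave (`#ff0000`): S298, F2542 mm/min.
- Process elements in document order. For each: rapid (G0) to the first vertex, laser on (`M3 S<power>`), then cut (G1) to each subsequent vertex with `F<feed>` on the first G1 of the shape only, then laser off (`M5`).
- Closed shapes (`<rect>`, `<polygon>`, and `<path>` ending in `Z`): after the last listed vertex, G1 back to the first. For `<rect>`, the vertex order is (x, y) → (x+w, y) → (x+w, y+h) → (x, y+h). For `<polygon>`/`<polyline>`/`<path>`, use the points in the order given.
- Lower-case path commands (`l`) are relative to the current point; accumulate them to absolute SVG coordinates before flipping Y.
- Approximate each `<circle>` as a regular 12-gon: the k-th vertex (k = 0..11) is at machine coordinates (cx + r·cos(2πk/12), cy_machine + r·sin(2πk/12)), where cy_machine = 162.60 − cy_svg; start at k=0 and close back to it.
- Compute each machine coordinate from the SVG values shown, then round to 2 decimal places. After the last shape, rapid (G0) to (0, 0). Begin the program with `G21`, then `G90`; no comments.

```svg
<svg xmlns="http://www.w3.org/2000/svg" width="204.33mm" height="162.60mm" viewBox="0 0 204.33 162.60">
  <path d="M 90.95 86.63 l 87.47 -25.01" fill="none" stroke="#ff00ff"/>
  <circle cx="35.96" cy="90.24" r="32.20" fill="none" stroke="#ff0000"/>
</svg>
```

viewBox `0 0 204.33 162.60` with mm width/height → 1 unit = 1 mm. Flip: y_m = 162.60 − y_svg.

**Shape 1** — `<path>` line segment, stroke `#ff00ff` → cut (S854, F1064). Machine vertices: (90.95,75.97) → (178.42,100.98). Open path.

**Shape 2** — `<circle>` circle, stroke `#ff0000` → engrave (S298, F2542). Machine vertices: (68.16,72.36) → (63.85,88.46) → (52.06,100.25) → (35.96,104.56) → (19.86,100.25) → (8.07,88.46) → (3.76,72.36) → (8.07,56.26) → (19.86,44.47) → (35.96,40.16) → (52.06,44.47) → (63.85,56.26) → (68.16,72.36). Closed: final G1 returns to the first vertex.

G21
G90
G0 X90.95 Y75.97
M3 S854
G1 X178.42 Y100.98 F1064
M5
G0 X68.16 Y72.36
M3 S298
G1 X63.85 Y88.46 F2542
G1 X52.06 Y100.25
G1 X35.96 Y104.56
G1 X19.86 Y100.25
G1 X8.07 Y88.46
G1 X3.76 Y72.36
G1 X8.07 Y56.26
G1 X19.86 Y44.47
G1 X35.96 Y40.16
G1 X52.06 Y44.47
G1 X63.85 Y56.26
G1 X68.16 Y72.36
M5
G0 X0.00 Y0.00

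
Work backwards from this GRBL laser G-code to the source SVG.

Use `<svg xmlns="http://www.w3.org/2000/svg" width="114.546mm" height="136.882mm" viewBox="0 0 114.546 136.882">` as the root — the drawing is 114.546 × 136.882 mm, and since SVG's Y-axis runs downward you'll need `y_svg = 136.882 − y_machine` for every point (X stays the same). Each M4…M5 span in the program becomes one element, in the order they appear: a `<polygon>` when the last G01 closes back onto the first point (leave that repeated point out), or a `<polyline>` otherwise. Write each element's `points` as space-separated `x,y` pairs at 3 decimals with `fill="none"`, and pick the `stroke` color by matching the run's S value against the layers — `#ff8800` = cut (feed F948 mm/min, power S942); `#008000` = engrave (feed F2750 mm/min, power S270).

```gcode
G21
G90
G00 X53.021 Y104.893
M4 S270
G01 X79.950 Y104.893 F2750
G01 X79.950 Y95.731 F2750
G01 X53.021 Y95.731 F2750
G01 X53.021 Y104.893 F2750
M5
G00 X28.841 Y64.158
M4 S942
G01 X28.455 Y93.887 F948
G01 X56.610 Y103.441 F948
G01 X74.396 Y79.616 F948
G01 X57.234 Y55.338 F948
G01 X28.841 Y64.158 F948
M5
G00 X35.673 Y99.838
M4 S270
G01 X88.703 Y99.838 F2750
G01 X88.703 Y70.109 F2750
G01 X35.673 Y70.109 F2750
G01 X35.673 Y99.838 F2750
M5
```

<svg xmlns="http://www.w3.org/2000/svg" width="114.546mm" height="136.882mm" viewBox="0 0 114.546 136.882">
  <polygon points="53.021,31.989 79.950,31.989 79.950,41.151 53.021,41.151" fill="none" stroke="#008000"/>
  <polygon points="28.841,72.724 28.455,42.995 56.610,33.441 74.396,57.266 57.234,81.544" fill="none" stroke="#ff8800"/>
  <polygon points="35.673,37.044 88.703,37.044 88.703,66.773 35.673,66.773" fill="none" stroke="#008000"/>
</svg>

Each laser-on run becomes one SVG element. Flip Y back into SVG space with y_svg = 136.882 − y_machine.

Run 1: the run's S270 means `#008000` (engrave). The run returns to its start, so emit a `<polygon>` with points (Y-flipped): 53.021,31.989 79.950,31.989 79.950,41.151 53.021,41.151.

Run 2: power S942 maps to stroke `#ff8800` (cut). The run returns to its start, so emit a `<polygon>` with points (Y-flipped): 28.841,72.724 28.455,42.995 56.610,33.441 74.396,57.266 57.234,81.544.

Run 3: the run's S270 means `#008000` (engrave). The run returns to its start, so emit a `<polygon>` with points (Y-flipped): 35.673,37.044 88.703,37.044 88.703,66.773 35.673,66.773.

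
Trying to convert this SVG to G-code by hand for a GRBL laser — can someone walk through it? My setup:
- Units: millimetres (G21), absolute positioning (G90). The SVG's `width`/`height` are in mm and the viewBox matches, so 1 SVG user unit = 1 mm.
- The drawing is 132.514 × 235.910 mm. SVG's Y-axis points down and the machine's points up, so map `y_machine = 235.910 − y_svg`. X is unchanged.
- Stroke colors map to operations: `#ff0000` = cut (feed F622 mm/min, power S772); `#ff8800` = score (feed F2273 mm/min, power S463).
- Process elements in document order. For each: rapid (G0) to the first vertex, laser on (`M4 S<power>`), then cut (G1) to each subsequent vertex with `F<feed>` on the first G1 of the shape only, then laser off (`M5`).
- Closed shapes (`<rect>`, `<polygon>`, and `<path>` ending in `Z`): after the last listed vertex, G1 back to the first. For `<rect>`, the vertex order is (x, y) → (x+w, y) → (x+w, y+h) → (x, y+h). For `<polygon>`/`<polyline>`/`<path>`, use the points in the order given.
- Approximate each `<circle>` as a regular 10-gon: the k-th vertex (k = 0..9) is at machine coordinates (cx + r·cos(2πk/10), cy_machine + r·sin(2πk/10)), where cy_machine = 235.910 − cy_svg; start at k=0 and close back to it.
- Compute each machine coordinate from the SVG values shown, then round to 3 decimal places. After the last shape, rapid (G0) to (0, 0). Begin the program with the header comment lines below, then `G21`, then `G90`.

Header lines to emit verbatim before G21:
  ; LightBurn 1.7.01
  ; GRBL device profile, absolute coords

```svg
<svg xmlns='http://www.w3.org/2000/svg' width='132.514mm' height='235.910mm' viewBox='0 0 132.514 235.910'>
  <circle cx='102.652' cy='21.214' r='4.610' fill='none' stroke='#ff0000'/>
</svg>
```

; LightBurn 1.7.01
; GRBL device profile, absolute coords
G21
G90
G0 X107.262 Y214.696
M4 S772
G1 X106.382 Y217.406 F622
G1 X104.077 Y219.080
G1 X101.227 Y219.080
G1 X98.922 Y217.406
G1 X98.042 Y214.696
G1 X98.922 Y211.986
G1 X101.227 Y210.312
G1 X104.077 Y210.312
G1 X106.382 Y211.986
G1 X107.262 Y214.696
M5
G0 X0.000 Y0.000

Since the viewBox matches the mm dimensions, user units are millimetres directly. The only transform is the Y-flip y_m = 235.910 − y_svg.

Shape 1 is a circle drawn with `<circle>`. Its stroke #ff0000 means cut at S772, F622. After flipping Y the toolpath is (107.262,214.696) → (106.382,217.406) → (104.077,219.080) → (101.227,219.080) → (98.922,217.406) → (98.042,214.696) → (98.922,211.986) → (101.227,210.312) → (104.077,210.312) → (106.382,211.986) → (107.262,214.696), returning to the start.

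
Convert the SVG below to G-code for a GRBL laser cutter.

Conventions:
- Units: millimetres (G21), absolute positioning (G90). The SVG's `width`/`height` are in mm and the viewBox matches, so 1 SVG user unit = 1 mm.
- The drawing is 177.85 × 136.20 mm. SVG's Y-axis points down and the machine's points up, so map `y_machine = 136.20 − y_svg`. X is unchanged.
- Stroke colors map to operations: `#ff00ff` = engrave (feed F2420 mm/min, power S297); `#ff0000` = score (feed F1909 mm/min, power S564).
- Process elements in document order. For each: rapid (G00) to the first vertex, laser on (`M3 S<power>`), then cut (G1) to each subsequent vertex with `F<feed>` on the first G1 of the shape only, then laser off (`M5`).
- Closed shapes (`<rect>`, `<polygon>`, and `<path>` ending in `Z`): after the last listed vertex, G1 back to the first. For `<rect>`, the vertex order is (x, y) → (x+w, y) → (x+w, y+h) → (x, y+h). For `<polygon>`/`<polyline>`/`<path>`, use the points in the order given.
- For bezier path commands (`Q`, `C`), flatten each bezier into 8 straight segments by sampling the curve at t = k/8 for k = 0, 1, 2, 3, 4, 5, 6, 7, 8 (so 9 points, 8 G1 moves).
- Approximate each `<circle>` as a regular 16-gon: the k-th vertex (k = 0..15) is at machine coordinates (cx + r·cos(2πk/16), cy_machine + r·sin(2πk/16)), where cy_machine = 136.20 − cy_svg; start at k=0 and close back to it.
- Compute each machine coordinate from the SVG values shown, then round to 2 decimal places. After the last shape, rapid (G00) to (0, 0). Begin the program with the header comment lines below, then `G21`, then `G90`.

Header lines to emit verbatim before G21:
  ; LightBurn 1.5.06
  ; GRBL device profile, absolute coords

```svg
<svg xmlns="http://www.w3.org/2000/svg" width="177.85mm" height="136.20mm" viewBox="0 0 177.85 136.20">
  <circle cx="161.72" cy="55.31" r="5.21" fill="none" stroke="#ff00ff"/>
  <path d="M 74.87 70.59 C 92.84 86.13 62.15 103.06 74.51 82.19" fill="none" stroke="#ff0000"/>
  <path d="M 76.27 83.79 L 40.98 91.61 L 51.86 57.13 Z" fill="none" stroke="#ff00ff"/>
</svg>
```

; LightBurn 1.5.06
; GRBL device profile, absolute coords
G21
G90
G00 X166.93 Y80.89
M3 S297
G1 X166.53 Y82.88 F2420
G1 X165.40 Y84.57
G1 X163.71 Y85.70
G1 X161.72 Y86.10
G1 X159.73 Y85.70
G1 X158.04 Y84.57
G1 X156.91 Y82.88
G1 X156.51 Y80.89
G1 X156.91 Y78.90
G1 X158.04 Y77.21
G1 X159.73 Y76.08
G1 X161.72 Y75.68
G1 X163.71 Y76.08
G1 X165.40 Y77.21
G1 X166.53 Y78.90
G1 X166.93 Y80.89
M5
G00 X74.87 Y65.61
M3 S564
G1 X79.51 Y59.79 F1909
G1 X80.66 Y54.31
G1 X79.39 Y49.61
G1 X76.79 Y46.16
G1 X73.93 Y44.41
G1 X71.88 Y44.83
G1 X71.71 Y47.88
G1 X74.51 Y54.01
M5
G00 X76.27 Y52.41
M3 S297
G1 X40.98 Y44.59 F2420
G1 X51.86 Y79.07
G1 X76.27 Y52.41
M5
G00 X0.00 Y0.00

Since the viewBox matches the mm dimensions, user units are millimetres directly. The only transform is the Y-flip y_m = 136.20 − y_svg.

Shape 1 is a circle drawn with `<circle>`. Its stroke #ff00ff means engrave at S297, F2420. After flipping Y the toolpath is (166.93,80.89) → (166.53,82.88) → (165.40,84.57) → (163.71,85.70) → (161.72,86.10) → (159.73,85.70) → (158.04,84.57) → (156.91,82.88) → (156.51,80.89) → (156.91,78.90) → (158.04,77.21) → (159.73,76.08) → (161.72,75.68) → (163.71,76.08) → (165.40,77.21) → (166.53,78.90) → (166.93,80.89), returning to the start.

Shape 2 is a cubic bezier drawn with `<path>`. Its stroke #ff0000 means score at S564, F1909. After flipping Y the toolpath is (74.87,65.61) → (79.51,59.79) → (80.66,54.31) → (79.39,49.61) → (76.79,46.16) → (73.93,44.41) → (71.88,44.83) → (71.71,47.88) → (74.51,54.01).

Shape 3 is a regular polygon drawn with `<path>`. Its stroke #ff00ff means engrave at S297, F2420. After flipping Y the toolpath is (76.27,52.41) → (40.98,44.59) → (51.86,79.07) → (76.27,52.41), returning to the start.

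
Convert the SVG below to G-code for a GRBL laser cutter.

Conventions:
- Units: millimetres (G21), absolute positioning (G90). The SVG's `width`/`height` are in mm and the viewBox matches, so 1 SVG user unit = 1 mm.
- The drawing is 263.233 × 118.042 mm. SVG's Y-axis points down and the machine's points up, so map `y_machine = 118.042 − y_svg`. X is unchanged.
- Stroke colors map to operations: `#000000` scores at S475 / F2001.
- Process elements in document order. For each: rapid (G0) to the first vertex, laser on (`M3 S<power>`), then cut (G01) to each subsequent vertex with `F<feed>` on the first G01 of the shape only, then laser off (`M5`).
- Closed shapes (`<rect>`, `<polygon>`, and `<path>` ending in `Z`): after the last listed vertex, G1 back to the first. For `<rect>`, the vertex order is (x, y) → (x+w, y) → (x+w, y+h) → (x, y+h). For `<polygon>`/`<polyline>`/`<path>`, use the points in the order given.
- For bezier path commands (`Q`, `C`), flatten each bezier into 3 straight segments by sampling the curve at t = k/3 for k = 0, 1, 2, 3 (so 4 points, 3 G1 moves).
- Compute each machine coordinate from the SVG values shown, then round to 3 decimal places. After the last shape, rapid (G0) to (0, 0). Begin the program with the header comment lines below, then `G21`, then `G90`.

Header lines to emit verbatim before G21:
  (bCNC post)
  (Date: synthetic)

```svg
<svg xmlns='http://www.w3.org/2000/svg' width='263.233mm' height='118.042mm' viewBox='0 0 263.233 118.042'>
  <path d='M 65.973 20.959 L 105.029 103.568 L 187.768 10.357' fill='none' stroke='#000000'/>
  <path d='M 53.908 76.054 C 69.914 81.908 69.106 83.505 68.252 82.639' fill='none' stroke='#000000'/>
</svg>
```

viewBox `0 0 263.233 118.042` with mm width/height → 1 unit = 1 mm. Flip: y_m = 118.042 − y_svg.

**Shape 1** — `<path>` open polyline, stroke `#000000` → score (S475, F2001). Machine vertices: (65.973,97.083) → (105.029,14.474) → (187.768,107.685). Open path.

**Shape 2** — `<path>` cubic bezier, stroke `#000000` → score (S475, F2001). Control points (SVG): P0=(53.908,76.054), P1=(69.914,81.908), P2=(69.106,83.505), P3=(68.252,82.639); sampled at t=k/3. Machine vertices: (53.908,41.988) → (64.930,37.487) → (68.470,35.424) → (68.252,35.403). Open path.

(bCNC post)
(Date: synthetic)
G21
G90
G0 X65.973 Y97.083
M3 S475
G01 X105.029 Y14.474 F2001
G01 X187.768 Y107.685
M5
G0 X53.908 Y41.988
M3 S475
G01 X64.930 Y37.487 F2001
G01 X68.470 Y35.424
G01 X68.252 Y35.403
M5
G0 X0.000 Y0.000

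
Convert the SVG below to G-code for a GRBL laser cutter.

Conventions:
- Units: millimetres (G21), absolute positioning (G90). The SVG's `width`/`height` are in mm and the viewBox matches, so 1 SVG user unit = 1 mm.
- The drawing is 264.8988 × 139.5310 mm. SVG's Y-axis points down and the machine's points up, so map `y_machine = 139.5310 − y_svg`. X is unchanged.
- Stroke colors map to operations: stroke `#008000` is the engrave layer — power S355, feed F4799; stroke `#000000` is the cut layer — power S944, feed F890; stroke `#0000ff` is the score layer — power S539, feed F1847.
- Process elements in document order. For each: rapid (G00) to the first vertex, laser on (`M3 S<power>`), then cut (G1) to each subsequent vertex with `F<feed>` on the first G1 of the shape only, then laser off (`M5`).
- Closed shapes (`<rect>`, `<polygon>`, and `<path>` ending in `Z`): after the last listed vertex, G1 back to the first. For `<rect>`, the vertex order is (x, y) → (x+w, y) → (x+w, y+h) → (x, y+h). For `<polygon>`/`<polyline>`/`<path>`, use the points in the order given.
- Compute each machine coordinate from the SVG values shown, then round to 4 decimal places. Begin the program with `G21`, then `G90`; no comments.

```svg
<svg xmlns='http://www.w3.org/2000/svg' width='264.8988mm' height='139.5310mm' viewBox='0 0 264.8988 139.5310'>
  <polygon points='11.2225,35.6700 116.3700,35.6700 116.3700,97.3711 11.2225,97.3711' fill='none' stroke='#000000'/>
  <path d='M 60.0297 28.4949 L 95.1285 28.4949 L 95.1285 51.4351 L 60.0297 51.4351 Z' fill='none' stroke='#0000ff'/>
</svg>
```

G21
G90
G00 X11.2225 Y103.8610
M3 S944
G1 X116.3700 Y103.8610 F890
G1 X116.3700 Y42.1599
G1 X11.2225 Y42.1599
G1 X11.2225 Y103.8610
M5
G00 X60.0297 Y111.0361
M3 S539
G1 X95.1285 Y111.0361 F1847
G1 X95.1285 Y88.0959
G1 X60.0297 Y88.0959
G1 X60.0297 Y111.0361
M5

Since the viewBox matches the mm dimensions, user units are millimetres directly. The only transform is the Y-flip y_m = 139.5310 − y_svg.

Shape 1 is a rectangle drawn with `<polygon>`. Its stroke #000000 means cut at S944, F890. After flipping Y the toolpath is (11.2225,103.8610) → (116.3700,103.8610) → (116.3700,42.1599) → (11.2225,42.1599) → (11.2225,103.8610), returning to the start.

Shape 2 is a rectangle drawn with `<path>`. Its stroke #0000ff means score at S539, F1847. After flipping Y the toolpath is (60.0297,111.0361) → (95.1285,111.0361) → (95.1285,88.0959) → (60.0297,88.0959) → (60.0297,111.0361), returning to the start.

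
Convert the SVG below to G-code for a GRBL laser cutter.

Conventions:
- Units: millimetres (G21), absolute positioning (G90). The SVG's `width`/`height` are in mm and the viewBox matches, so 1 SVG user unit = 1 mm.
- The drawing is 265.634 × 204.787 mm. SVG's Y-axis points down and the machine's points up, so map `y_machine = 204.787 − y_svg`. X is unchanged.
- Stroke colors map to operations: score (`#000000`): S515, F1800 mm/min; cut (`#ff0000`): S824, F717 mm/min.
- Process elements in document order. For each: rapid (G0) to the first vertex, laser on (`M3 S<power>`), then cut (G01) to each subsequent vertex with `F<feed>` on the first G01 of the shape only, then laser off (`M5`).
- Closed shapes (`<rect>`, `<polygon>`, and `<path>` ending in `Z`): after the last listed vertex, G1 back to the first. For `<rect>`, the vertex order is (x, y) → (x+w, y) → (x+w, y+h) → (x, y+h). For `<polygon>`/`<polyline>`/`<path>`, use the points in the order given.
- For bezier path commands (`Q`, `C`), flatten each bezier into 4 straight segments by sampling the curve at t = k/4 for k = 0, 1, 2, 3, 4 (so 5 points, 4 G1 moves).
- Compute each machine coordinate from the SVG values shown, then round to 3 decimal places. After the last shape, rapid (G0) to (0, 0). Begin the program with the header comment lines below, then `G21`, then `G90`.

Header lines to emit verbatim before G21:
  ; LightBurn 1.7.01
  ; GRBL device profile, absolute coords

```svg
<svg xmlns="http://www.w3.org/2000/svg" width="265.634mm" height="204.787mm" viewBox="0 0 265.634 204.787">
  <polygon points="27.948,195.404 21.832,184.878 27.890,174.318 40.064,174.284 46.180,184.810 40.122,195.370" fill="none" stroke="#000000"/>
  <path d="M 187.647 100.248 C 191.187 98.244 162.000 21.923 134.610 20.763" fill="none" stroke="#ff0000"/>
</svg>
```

; LightBurn 1.7.01
; GRBL device profile, absolute coords
G21
G90
G0 X27.948 Y9.383
M3 S515
G01 X21.832 Y19.909 F1800
G01 X27.890 Y30.469
G01 X40.064 Y30.503
G01 X46.180 Y19.977
G01 X40.122 Y9.417
G01 X27.948 Y9.383
M5
G0 X187.647 Y104.539
M3 S824
G01 X184.705 Y117.641 F717
G01 X172.727 Y144.598
G01 X154.950 Y171.397
G01 X134.610 Y184.024
M5
G0 X0.000 Y0.000

viewBox `0 0 265.634 204.787` with mm width/height → 1 unit = 1 mm. Flip: y_m = 204.787 − y_svg.

**Shape 1** — `<polygon>` regular polygon, stroke `#000000` → score (S515, F1800). Machine vertices: (27.948,9.383) → (21.832,19.909) → (27.890,30.469) → (40.064,30.503) → (46.180,19.977) → (40.122,9.417) → (27.948,9.383). Closed: final G1 returns to the first vertex.

**Shape 2** — `<path>` cubic bezier, stroke `#ff0000` → cut (S824, F717). Control points (SVG): P0=(187.647,100.248), P1=(191.187,98.244), P2=(162.000,21.923), P3=(134.610,20.763); sampled at t=k/4. Machine vertices: (187.647,104.539) → (184.705,117.641) → (172.727,144.598) → (154.950,171.397) → (134.610,184.024). Open path.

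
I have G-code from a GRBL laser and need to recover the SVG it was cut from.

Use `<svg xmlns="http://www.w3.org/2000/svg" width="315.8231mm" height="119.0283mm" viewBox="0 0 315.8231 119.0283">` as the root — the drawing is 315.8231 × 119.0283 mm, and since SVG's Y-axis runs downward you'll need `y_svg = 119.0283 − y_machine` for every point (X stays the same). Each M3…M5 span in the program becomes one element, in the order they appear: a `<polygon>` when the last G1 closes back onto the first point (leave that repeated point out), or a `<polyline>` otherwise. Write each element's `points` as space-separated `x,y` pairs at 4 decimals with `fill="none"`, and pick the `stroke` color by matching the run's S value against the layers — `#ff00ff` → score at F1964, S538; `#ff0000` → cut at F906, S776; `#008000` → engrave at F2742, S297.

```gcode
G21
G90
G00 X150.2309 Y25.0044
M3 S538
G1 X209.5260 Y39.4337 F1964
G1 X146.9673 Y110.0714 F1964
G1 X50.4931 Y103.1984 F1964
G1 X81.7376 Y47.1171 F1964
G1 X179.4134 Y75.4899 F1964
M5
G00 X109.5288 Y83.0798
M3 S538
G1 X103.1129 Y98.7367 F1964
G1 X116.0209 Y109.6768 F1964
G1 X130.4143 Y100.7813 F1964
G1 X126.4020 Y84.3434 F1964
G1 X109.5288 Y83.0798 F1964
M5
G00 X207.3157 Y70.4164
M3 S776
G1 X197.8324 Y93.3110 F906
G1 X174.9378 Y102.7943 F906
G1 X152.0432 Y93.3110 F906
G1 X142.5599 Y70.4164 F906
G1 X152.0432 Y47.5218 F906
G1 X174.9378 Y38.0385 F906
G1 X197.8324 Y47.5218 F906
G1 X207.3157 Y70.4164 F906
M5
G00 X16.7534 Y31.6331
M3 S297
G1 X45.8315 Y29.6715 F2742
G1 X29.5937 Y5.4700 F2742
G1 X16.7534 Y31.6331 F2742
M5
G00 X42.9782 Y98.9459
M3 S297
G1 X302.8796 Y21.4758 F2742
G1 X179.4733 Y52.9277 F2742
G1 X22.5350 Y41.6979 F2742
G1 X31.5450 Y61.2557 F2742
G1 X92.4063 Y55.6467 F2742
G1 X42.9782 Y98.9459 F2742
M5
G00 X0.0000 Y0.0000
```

Each laser-on run becomes one SVG element. Flip Y back into SVG space with y_svg = 119.0283 − y_machine.

Run 1: S538 ⇒ score layer `#ff00ff`. The run is open, so emit a `<polyline>` with points (Y-flipped): 150.2309,94.0239 209.5260,79.5946 146.9673,8.9569 50.4931,15.8299 81.7376,71.9112 179.4134,43.5384.

Run 2: the run's S538 means `#ff00ff` (score). The run returns to its start, so emit a `<polygon>` with points (Y-flipped): 109.5288,35.9485 103.1129,20.2916 116.0209,9.3515 130.4143,18.2470 126.4020,34.6849.

Run 3: S776 ⇒ cut layer `#ff0000`. The run returns to its start, so emit a `<polygon>` with points (Y-flipped): 207.3157,48.6119 197.8324,25.7173 174.9378,16.2340 152.0432,25.7173 142.5599,48.6119 152.0432,71.5065 174.9378,80.9898 197.8324,71.5065.

Run 4: S297 ⇒ engrave layer `#008000`. The run returns to its start, so emit a `<polygon>` with points (Y-flipped): 16.7534,87.3952 45.8315,89.3568 29.5937,113.5583.

Run 5: power S297 maps to stroke `#008000` (engrave). The run returns to its start, so emit a `<polygon>` with points (Y-flipped): 42.9782,20.0824 302.8796,97.5525 179.4733,66.1006 22.5350,77.3304 31.5450,57.7726 92.4063,63.3816.

<svg xmlns="http://www.w3.org/2000/svg" width="315.8231mm" height="119.0283mm" viewBox="0 0 315.8231 119.0283">
  <polyline points="150.2309,94.0239 209.5260,79.5946 146.9673,8.9569 50.4931,15.8299 81.7376,71.9112 179.4134,43.5384" fill="none" stroke="#ff00ff"/>
  <polygon points="109.5288,35.9485 103.1129,20.2916 116.0209,9.3515 130.4143,18.2470 126.4020,34.6849" fill="none" stroke="#ff00ff"/>
  <polygon points="207.3157,48.6119 197.8324,25.7173 174.9378,16.2340 152.0432,25.7173 142.5599,48.6119 152.0432,71.5065 174.9378,80.9898 197.8324,71.5065" fill="none" stroke="#ff0000"/>
  <polygon points="16.7534,87.3952 45.8315,89.3568 29.5937,113.5583" fill="none" stroke="#008000"/>
  <polygon points="42.9782,20.0824 302.8796,97.5525 179.4733,66.1006 22.5350,77.3304 31.5450,57.7726 92.4063,63.3816" fill="none" stroke="#008000"/>
</svg>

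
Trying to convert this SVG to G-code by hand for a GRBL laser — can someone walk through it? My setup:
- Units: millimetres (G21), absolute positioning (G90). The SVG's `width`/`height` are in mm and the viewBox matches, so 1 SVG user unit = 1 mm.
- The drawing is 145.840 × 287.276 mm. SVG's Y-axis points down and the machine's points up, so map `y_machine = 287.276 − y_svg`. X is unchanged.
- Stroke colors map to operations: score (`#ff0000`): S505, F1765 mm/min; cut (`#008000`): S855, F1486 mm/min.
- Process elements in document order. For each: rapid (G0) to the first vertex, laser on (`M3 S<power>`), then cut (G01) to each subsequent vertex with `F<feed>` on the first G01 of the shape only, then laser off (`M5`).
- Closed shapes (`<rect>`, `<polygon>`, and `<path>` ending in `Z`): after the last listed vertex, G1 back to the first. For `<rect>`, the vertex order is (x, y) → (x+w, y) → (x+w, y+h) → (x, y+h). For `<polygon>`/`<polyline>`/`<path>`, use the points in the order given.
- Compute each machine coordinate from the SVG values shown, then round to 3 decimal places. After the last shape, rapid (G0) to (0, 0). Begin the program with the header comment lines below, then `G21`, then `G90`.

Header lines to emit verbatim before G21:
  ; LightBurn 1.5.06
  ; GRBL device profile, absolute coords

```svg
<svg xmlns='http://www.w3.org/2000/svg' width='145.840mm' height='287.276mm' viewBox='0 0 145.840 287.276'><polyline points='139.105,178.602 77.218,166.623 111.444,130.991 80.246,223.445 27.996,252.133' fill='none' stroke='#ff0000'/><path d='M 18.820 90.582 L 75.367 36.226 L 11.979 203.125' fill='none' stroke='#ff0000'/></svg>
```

Since the viewBox matches the mm dimensions, user units are millimetres directly. The only transform is the Y-flip y_m = 287.276 − y_svg.

Shape 1 is a open polyline drawn with `<polyline>`. Its stroke #ff0000 means score at S505, F1765. After flipping Y the toolpath is (139.105,108.674) → (77.218,120.653) → (111.444,156.285) → (80.246,63.831) → (27.996,35.143).

Shape 2 is a open polyline drawn with `<path>`. Its stroke #ff0000 means score at S505, F1765. After flipping Y the toolpath is (18.820,196.694) → (75.367,251.050) → (11.979,84.151).

; LightBurn 1.5.06
; GRBL device profile, absolute coords
G21
G90
G0 X139.105 Y108.674
M3 S505
G01 X77.218 Y120.653 F1765
G01 X111.444 Y156.285
G01 X80.246 Y63.831
G01 X27.996 Y35.143
M5
G0 X18.820 Y196.694
M3 S505
G01 X75.367 Y251.050 F1765
G01 X11.979 Y84.151
M5
G0 X0.000 Y0.000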